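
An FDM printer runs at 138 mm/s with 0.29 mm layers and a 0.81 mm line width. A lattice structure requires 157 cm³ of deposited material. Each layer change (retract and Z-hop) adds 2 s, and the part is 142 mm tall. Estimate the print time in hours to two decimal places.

Extrusion cross-section = 0.29 × 0.81 = 0.2349 mm².
Total extruded path = 157000/0.2349 = 668369.5 mm.
Extrusion time = 668369.5 / 138 = 4843.3 s.
Number of layers: 142 / 0.29 → 490 (rounded up).
Non-print overhead: 490 × 2 → 980 s.
Altogether 4843.3 + 980 = 5823.3 s, i.e. 1.62 hours.

1.62 hours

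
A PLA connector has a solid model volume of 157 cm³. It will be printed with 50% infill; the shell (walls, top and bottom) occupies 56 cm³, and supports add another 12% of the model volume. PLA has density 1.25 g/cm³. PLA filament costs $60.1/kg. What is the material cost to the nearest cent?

$9.42

Interior volume = 157 − 56 = 101 cm³.
Deposited infill: 0.50 × 101 → 50.5 cm³.
Support = 0.12 × 157, so 18.84 cm³.
Total extruded = 56 + 50.5 + 18.84, so 125.34 cm³.
Mass = 125.34 × 1.25, so 156.675 g.
At $60.1/kg: 156.675/1000 × 60.1 = $9.42.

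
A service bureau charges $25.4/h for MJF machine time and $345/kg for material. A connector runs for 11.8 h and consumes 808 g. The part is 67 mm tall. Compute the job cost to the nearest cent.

$578.48

Time charge = 25.4 × 11.8, so $299.72.
Material cost: 345 × 808/1000 → $278.76.
Job cost: 299.72 + 278.76 = $578.48.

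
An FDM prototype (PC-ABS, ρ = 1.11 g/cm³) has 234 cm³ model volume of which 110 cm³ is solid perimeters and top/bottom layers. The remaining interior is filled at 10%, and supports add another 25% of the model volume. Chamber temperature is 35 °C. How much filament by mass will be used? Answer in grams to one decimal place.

200.8 g

Infill region = 234 − 110 = 124 cm³.
Infill volume = 0.10 × 124 = 12.4 cm³.
Support = 0.25 × 234 = 58.5 cm³.
Deposited volume: 110 + 12.4 + 58.5 → 180.9 cm³.
Mass = 180.9 × 1.11, so 200.799 g.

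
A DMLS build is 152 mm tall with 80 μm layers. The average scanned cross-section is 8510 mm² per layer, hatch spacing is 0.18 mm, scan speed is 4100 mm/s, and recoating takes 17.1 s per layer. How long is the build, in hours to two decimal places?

15.11 hours

Layer count = ceil(152 / 0.08) = 1900.
Per-layer scan distance: 8510 / 0.18 → 47277.8 mm.
Per-layer scan time: 47277.8 / 4100 → 11.5312 s.
Per-layer time: 11.5312 + 17.1 → 28.6312 s.
1900 layers × 28.6312 s/layer = 54399.28 s, i.e. 15.11 hours.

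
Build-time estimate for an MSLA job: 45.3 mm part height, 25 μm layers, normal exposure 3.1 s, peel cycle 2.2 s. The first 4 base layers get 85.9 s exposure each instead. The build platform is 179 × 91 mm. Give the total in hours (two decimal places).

2.76 hours

Layer count = ceil(45.3 / 0.025) = 1812.
Burn-in layers = 4 × (85.9 + 2.2), so 352.4 s.
Normal layers = 1808 × (3.1 + 2.2) = 9582.4 s.
Total = 352.4 + 9582.4 = 9934.8 s = 2.76 hours.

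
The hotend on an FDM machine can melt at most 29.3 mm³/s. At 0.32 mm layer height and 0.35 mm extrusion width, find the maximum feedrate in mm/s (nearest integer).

Extrusion cross-section: 0.32 × 0.35 → 0.112 mm².
Max speed = 29.3 / 0.112 = 261.61 ≈ 262 mm/s.

262 mm/s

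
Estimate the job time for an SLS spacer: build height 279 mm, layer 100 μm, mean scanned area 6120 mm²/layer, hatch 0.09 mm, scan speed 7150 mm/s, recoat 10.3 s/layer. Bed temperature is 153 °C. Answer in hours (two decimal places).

Layer count = ceil(279 / 0.1) = 2790.
Per-layer scan distance: 6120 / 0.09 → 68000 mm.
Per-layer scan time = 68000 / 7150, so 9.5105 s.
Layer cycle = 9.5105 + 10.3 = 19.8105 s.
Build time = 2790 × 19.8105 = 55271.295 s = 15.35 hours.

15.35 hours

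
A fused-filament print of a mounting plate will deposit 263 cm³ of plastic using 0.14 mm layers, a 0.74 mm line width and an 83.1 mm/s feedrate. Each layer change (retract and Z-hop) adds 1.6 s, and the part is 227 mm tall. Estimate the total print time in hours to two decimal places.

9.21 hours

Line area: 0.14 × 0.74 → 0.1036 mm².
Toolpath length = 263 cm³ / 0.1036 mm² = 263000 / 0.1036 = 2538610 mm.
Time extruding: 2538610 / 83.1 → 30548.9 s.
Layer count = ceil(227 / 0.14) = 1622.
Layer-change overhead: 1622 × 1.6 → 2595.2 s.
Altogether 30548.9 + 2595.2 = 33144.1 s, i.e. 9.21 hours.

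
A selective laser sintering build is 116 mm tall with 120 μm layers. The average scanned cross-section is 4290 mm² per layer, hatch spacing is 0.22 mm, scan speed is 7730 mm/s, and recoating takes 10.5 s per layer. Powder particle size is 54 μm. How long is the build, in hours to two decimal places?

3.50 hours

Number of layers: 116 / 0.12 → 967 (rounded up).
Scan path per layer = 4290 / 0.22, so 19500 mm.
Scan time per layer = 19500 / 7730, so 2.5226 s.
Per-layer time: 2.5226 + 10.5 → 13.0226 s.
Build time = 967 × 13.0226 = 12592.8542 s = 3.50 hours.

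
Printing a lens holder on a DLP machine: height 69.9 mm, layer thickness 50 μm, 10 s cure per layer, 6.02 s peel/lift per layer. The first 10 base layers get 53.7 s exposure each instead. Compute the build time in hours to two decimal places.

6.34 hours

Layer count = ceil(69.9 / 0.05) = 1398.
Base layers: 10 × (53.7 + 6.02) → 597.2 s.
Regular layers: 1388 × (10 + 6.02) → 22235.76 s.
Total = 597.2 + 22235.76 = 22832.96 s = 6.34 hours.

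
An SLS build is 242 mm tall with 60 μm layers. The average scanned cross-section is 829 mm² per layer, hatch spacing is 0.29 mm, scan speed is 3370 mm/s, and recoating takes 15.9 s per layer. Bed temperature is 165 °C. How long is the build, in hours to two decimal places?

Number of layers: 242 / 0.06 → 4034 (rounded up).
Per-layer scan distance = 829 / 0.29 = 2858.6 mm.
Per-layer scan time: 2858.6 / 3370 → 0.8482 s.
Per-layer time: 0.8482 + 15.9 → 16.7482 s.
Total: 4034 × 16.7482 s = 67562.2388 s → 18.77 hours.

18.77 hours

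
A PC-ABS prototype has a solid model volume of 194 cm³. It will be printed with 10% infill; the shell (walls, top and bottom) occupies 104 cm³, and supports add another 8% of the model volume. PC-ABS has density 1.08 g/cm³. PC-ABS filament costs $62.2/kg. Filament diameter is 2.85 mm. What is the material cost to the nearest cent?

Infill region: 194 − 104 → 90 cm³.
Infill volume: 0.10 × 90 → 9 cm³.
Support = 0.08 × 194 = 15.52 cm³.
Deposited volume = 104 + 9 + 15.52 = 128.52 cm³.
Mass = 128.52 × 1.08 = 138.8016 g.
At $62.2/kg: 138.8016/1000 × 62.2 = $8.63.

$8.63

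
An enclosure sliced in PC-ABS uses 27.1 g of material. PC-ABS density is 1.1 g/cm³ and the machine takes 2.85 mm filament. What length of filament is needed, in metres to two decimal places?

Volume = 27.1 g / 1.1 g·cm⁻³ = 24.6364 cm³ = 24636.4 mm³.
Cross-section of 2.85 mm filament: π·(2.85/2)² = 6.3794 mm².
L = V/A = 24636.4/6.3794 = 3861.87 mm → 3.86 m.

3.86 m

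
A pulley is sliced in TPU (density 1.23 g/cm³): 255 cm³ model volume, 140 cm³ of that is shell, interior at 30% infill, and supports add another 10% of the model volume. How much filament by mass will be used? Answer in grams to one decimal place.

Interior volume = 255 − 140 = 115 cm³.
Infill deposited: 0.30 × 115 → 34.5 cm³.
Support: 0.10 × 255 → 25.5 cm³.
Total extruded = 140 + 34.5 + 25.5 = 200 cm³.
Mass: 200 × 1.23 → 246 g.

246.0 g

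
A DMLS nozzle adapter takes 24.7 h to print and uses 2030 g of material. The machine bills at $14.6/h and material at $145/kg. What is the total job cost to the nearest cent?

Machine cost = 14.6 × 24.7 = $360.62.
Material charge: 145 × 2030/1000 → $294.35.
Total = 360.62 + 294.35 = $654.97.

$654.97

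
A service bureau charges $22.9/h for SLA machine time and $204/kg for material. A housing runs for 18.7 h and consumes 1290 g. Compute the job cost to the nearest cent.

Machine-time cost = 22.9 × 18.7 = $428.23.
Material charge = 204 × 1290/1000 = $263.16.
Total = 428.23 + 263.16 = $691.39.

$691.39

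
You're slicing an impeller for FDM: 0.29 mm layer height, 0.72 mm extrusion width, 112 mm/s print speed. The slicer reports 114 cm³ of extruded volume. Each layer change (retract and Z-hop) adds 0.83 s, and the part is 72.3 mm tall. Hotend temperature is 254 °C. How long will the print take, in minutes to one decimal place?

Extrusion cross-section: 0.29 × 0.72 → 0.2088 mm².
Path length: 114000 mm³ / 0.2088 mm² → 545977 mm.
Extrusion time = 545977 / 112 = 4874.8 s.
Layers = ⌈72.3/0.29⌉ = 250.
Z-hop total: 250 × 0.83 → 207.5 s.
Altogether 4874.8 + 207.5 = 5082.3 s, i.e. 84.7 minutes.

84.7 minutes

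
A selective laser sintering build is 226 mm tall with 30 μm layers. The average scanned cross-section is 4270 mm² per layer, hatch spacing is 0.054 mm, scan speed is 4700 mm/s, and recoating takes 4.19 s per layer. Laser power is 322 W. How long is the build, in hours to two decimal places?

Layer count = ceil(226 / 0.03) = 7534.
Per-layer scan distance = 4270 / 0.054, so 79074.1 mm.
Per-layer scan time = 79074.1 / 4700, so 16.8243 s.
Per-layer time: 16.8243 + 4.19 → 21.0143 s.
7534 layers × 21.0143 s/layer = 158321.7362 s, i.e. 43.98 hours.

43.98 hours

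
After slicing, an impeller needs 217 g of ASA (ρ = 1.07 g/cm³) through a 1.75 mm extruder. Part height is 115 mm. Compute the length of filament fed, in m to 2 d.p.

84.32 m

Volume = 217 g / 1.07 g·cm⁻³ = 202.8037 cm³ = 202803.7 mm³.
Filament cross-section = π × (1.75/2)² = 2.4053 mm².
L = V/A = 202803.7/2.4053 = 84315.35 mm → 84.32 m.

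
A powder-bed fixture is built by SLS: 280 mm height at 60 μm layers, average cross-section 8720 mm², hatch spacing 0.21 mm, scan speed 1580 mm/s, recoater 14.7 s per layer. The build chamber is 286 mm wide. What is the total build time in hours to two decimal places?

Layers = ⌈280/0.06⌉ = 4667.
Hatch length per layer: 8720 / 0.21 → 41523.8 mm.
Scan time per layer = 41523.8 / 1580, so 26.2809 s.
Per-layer time = 26.2809 + 14.7 = 40.9809 s.
Build time = 4667 × 40.9809 = 191257.8603 s = 53.13 hours.

53.13 hours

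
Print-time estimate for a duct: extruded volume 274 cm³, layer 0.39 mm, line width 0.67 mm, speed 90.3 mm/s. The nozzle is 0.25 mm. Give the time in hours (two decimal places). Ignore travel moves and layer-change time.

Extrusion cross-section: 0.39 × 0.67 → 0.2613 mm².
Toolpath length = 274 cm³ / 0.2613 mm² = 274000 / 0.2613 = 1048603.1 mm.
Extrusion time: 1048603.1 / 90.3 → 11612.4 s.
11612.4 s = 3.23 hours.

3.23 hours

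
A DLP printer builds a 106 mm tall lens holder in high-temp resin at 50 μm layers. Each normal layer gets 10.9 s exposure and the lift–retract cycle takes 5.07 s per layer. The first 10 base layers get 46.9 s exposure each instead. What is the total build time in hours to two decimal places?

9.50 hours

Number of layers: 106 / 0.05 → 2120 (rounded up).
Bottom layers = 10 × (46.9 + 5.07) = 519.7 s.
Regular layers: 2110 × (10.9 + 5.07) → 33696.7 s.
Sum: 519.7 + 33696.7 = 34216.4 s → 9.50 hours.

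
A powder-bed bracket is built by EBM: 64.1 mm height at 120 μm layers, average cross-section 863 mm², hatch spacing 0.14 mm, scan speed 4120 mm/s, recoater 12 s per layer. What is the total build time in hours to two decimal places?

2.01 hours

Number of layers: 64.1 / 0.12 → 535 (rounded up).
Scan path per layer: 863 / 0.14 → 6164.3 mm.
Scan time per layer = 6164.3 / 4120, so 1.4962 s.
Time per layer = 1.4962 + 12, so 13.4962 s.
Build time = 535 × 13.4962 = 7220.467 s = 2.01 hours.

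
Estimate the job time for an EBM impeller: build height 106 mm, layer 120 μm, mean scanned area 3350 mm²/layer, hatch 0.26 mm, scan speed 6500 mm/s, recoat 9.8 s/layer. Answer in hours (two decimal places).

2.89 hours

Layers = ⌈106/0.12⌉ = 884.
Hatch length per layer = 3350 / 0.26, so 12884.6 mm.
Scan time per layer = 12884.6 / 6500 = 1.9822 s.
Per-layer time = 1.9822 + 9.8 = 11.7822 s.
Total: 884 × 11.7822 s = 10415.4648 s → 2.89 hours.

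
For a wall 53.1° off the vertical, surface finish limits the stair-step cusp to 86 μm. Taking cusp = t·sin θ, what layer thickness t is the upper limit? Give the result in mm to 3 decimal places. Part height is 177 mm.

Layer height = cusp / sin(53.1°) = 0.086 / 0.7997 = 0.108 mm.

0.108 mm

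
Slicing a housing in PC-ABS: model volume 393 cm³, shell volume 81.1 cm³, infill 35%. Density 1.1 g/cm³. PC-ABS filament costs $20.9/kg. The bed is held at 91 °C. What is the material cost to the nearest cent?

$4.37

Infill region: 393 − 81.1 → 311.9 cm³.
Deposited infill = 0.35 × 311.9 = 109.165 cm³.
Total extruded: 81.1 + 109.165 → 190.265 cm³.
Mass = 190.265 × 1.1 = 209.2915 g.
At $20.9/kg: 209.2915/1000 × 20.9 = $4.37.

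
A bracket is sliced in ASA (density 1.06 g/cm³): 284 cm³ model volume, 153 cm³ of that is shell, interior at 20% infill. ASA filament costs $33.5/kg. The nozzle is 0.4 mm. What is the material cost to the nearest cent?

$6.36

Volume inside the shell = 284 − 153, so 131 cm³.
Infill deposited = 0.20 × 131, so 26.2 cm³.
Deposited volume: 153 + 26.2 → 179.2 cm³.
Mass: 179.2 × 1.06 → 189.952 g.
At $33.5/kg: 189.952/1000 × 33.5 = $6.36.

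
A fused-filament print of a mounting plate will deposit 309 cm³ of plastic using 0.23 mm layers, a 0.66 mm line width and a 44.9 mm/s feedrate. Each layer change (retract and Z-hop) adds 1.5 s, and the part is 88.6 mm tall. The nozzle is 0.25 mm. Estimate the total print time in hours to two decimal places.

12.75 hours

Bead cross-section: 0.23 × 0.66 → 0.1518 mm².
Toolpath length = 309 cm³ / 0.1518 mm² = 309000 / 0.1518 = 2035573.1 mm.
Time extruding = 2035573.1 / 44.9, so 45335.7 s.
Number of layers: 88.6 / 0.23 → 386 (rounded up).
Non-print overhead = 386 × 1.5, so 579 s.
Altogether 45335.7 + 579 = 45914.7 s, i.e. 12.75 hours.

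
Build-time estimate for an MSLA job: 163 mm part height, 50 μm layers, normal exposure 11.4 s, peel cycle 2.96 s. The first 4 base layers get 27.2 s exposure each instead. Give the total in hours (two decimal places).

13.02 hours

Number of layers: 163 / 0.05 → 3260 (rounded up).
Burn-in layers: 4 × (27.2 + 2.96) → 120.64 s.
Regular layers = 3256 × (11.4 + 2.96), so 46756.16 s.
Total = 120.64 + 46756.16 = 46876.8 s = 13.02 hours.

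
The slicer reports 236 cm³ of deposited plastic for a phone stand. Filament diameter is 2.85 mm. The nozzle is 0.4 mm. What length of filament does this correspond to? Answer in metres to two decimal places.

36.99 m

A = π r² = π × 1.425² = 6.3794 mm².
Length = 236 cm³ / 6.3794 mm² = 236000 / 6.3794 = 36994.07 mm = 36.99 m.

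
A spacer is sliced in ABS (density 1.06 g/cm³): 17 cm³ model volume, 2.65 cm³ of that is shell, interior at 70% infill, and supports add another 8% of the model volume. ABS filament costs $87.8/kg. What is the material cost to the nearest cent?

$1.31

Infill region = 17 − 2.65, so 14.35 cm³.
Deposited infill = 0.70 × 14.35, so 10.045 cm³.
Support = 0.08 × 17 = 1.36 cm³.
Deposited volume = 2.65 + 10.045 + 1.36 = 14.055 cm³.
Mass: 14.055 × 1.06 → 14.8983 g.
Cost = 14.8983 g / 1000 × $87.8/kg = $1.31.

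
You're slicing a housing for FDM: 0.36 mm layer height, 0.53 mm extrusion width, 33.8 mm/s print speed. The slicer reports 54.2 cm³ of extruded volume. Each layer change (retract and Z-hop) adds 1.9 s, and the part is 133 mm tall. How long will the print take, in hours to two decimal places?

2.53 hours

Extrusion cross-section: 0.36 × 0.53 → 0.1908 mm².
Toolpath length = 54.2 cm³ / 0.1908 mm² = 54200 / 0.1908 = 284067.1 mm.
Print-move time = 284067.1 / 33.8, so 8404.4 s.
Layers = ⌈133/0.36⌉ = 370.
Layer-change overhead: 370 × 1.9 → 703 s.
Total = 8404.4 + 703 = 9107.4 s = 2.53 hours.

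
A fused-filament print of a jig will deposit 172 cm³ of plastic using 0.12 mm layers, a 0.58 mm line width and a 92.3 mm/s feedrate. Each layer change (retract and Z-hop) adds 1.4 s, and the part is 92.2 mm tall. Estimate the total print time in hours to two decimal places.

7.74 hours

Extrusion cross-section = 0.12 × 0.58 = 0.0696 mm².
Total extruded path = 172000/0.0696 = 2471264.4 mm.
Time extruding = 2471264.4 / 92.3 = 26774.3 s.
Number of layers: 92.2 / 0.12 → 769 (rounded up).
Layer-change overhead = 769 × 1.4 = 1076.6 s.
Altogether 26774.3 + 1076.6 = 27850.9 s, i.e. 7.74 hours.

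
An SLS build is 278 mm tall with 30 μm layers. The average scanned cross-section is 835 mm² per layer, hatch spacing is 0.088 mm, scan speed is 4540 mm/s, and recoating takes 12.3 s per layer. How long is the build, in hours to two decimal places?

37.04 hours

Layers = ⌈278/0.03⌉ = 9267.
Scan path per layer = 835 / 0.088, so 9488.6 mm.
Laser time per layer = 9488.6 / 4540, so 2.09 s.
Per-layer time: 2.09 + 12.3 → 14.39 s.
Build time = 9267 × 14.39 = 133352.13 s = 37.04 hours.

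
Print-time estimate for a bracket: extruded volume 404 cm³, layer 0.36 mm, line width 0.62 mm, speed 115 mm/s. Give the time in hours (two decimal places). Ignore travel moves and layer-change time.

4.37 hours

Extrusion cross-section = 0.36 × 0.62 = 0.2232 mm².
Path length: 404000 mm³ / 0.2232 mm² → 1810035.8 mm.
Extrusion time = 1810035.8 / 115, so 15739.4 s.
Converting: 15739.4 s = 4.37 hours.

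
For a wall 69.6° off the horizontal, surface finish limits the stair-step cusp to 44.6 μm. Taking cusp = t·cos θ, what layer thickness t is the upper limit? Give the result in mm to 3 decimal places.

0.128 mm

t = h_c / cos θ = 0.0446 / 0.3486 = 0.128 mm.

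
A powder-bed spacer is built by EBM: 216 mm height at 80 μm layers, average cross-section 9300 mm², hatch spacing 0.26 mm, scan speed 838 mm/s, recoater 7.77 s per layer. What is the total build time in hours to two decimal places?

37.84 hours

Number of layers: 216 / 0.08 → 2700 (rounded up).
Scan path per layer = 9300 / 0.26, so 35769.2 mm.
Per-layer scan time = 35769.2 / 838 = 42.684 s.
Per-layer time = 42.684 + 7.77, so 50.454 s.
Total: 2700 × 50.454 s = 136225.8 s → 37.84 hours.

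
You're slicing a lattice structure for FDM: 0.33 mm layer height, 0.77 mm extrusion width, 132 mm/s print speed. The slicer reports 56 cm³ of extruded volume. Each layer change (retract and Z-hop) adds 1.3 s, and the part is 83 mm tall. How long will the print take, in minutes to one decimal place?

Line area: 0.33 × 0.77 → 0.2541 mm².
Toolpath length = 56 cm³ / 0.2541 mm² = 56000 / 0.2541 = 220385.7 mm.
Extrusion time = 220385.7 / 132, so 1669.6 s.
Layer count = ceil(83 / 0.33) = 252.
Z-hop total = 252 × 1.3, so 327.6 s.
Total = 1669.6 + 327.6 = 1997.2 s = 33.3 minutes.

33.3 minutes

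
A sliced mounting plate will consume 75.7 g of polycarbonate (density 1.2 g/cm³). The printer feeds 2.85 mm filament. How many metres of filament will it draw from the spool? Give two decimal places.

9.89 m

Extruded volume: 75.7/1.2 = 63.0833 cm³ (63083.3 mm³).
Filament cross-section = π × (2.85/2)² = 6.3794 mm².
L = V/A = 63083.3/6.3794 = 9888.59 mm → 9.89 m.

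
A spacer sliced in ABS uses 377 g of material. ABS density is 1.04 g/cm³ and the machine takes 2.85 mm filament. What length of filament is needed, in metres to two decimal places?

56.82 m

Extruded volume: 377/1.04 = 362.5 cm³ (362500 mm³).
Cross-section of 2.85 mm filament: π·(2.85/2)² = 6.3794 mm².
Length = 362500 / 6.3794 = 56823.53 mm = 56.82 m.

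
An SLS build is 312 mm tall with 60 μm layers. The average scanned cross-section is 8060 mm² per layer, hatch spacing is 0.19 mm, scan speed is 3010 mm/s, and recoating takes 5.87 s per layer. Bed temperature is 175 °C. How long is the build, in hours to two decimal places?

Number of layers: 312 / 0.06 → 5200 (rounded up).
Scan path per layer = 8060 / 0.19, so 42421.1 mm.
Scan time per layer = 42421.1 / 3010, so 14.0934 s.
Time per layer = 14.0934 + 5.87, so 19.9634 s.
5200 layers × 19.9634 s/layer = 103809.68 s, i.e. 28.84 hours.

28.84 hours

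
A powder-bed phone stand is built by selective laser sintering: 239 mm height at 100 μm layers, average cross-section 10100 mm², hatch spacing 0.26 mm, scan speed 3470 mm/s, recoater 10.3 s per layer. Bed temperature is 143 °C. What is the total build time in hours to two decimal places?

14.27 hours

Layer count = ceil(239 / 0.1) = 2390.
Hatch length per layer: 10100 / 0.26 → 38846.2 mm.
Scan time per layer = 38846.2 / 3470 = 11.1949 s.
Per-layer time = 11.1949 + 10.3, so 21.4949 s.
2390 layers × 21.4949 s/layer = 51372.811 s, i.e. 14.27 hours.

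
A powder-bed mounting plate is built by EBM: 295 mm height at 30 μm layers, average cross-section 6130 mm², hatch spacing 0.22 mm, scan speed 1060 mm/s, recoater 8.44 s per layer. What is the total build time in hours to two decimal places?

Layers = ⌈295/0.03⌉ = 9834.
Scan path per layer: 6130 / 0.22 → 27863.6 mm.
Beam time per layer = 27863.6 / 1060 = 26.2864 s.
Per-layer time = 26.2864 + 8.44, so 34.7264 s.
Build time = 9834 × 34.7264 = 341499.4176 s = 94.86 hours.

94.86 hours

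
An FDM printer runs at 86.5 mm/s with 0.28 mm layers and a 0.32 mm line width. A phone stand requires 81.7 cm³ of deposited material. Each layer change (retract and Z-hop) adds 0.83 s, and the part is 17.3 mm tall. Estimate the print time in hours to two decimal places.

2.94 hours

Extrusion cross-section = 0.28 × 0.32, so 0.0896 mm².
Path length: 81700 mm³ / 0.0896 mm² → 911830.4 mm.
Time extruding: 911830.4 / 86.5 → 10541.4 s.
Layers = ⌈17.3/0.28⌉ = 62.
Z-hop total: 62 × 0.83 → 51.46 s.
Altogether 10541.4 + 51.46 = 10592.86 s, i.e. 2.94 hours.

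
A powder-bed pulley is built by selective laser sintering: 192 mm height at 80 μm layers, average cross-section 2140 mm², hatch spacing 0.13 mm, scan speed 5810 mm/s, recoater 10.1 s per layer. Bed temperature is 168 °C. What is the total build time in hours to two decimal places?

8.62 hours

Number of layers: 192 / 0.08 → 2400 (rounded up).
Hatch length per layer: 2140 / 0.13 → 16461.5 mm.
Laser time per layer: 16461.5 / 5810 → 2.8333 s.
Time per layer = 2.8333 + 10.1, so 12.9333 s.
Total: 2400 × 12.9333 s = 31039.92 s → 8.62 hours.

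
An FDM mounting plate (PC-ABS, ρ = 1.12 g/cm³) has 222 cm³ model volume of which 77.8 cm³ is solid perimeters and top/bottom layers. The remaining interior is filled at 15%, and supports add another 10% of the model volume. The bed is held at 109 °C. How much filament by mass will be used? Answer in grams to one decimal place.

136.2 g

Infill region = 222 − 77.8 = 144.2 cm³.
Infill deposited = 0.15 × 144.2 = 21.63 cm³.
Support = 0.10 × 222 = 22.2 cm³.
Total printed volume: 77.8 + 21.63 + 22.2 → 121.63 cm³.
Mass = 121.63 × 1.12 = 136.2256 g.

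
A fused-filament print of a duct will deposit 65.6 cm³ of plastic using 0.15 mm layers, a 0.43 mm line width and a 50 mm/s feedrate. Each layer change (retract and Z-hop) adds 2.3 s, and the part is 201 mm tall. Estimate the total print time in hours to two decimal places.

Extrusion cross-section = 0.15 × 0.43 = 0.0645 mm².
Path length: 65600 mm³ / 0.0645 mm² → 1017054.3 mm.
Time extruding: 1017054.3 / 50 → 20341.1 s.
Layers = ⌈201/0.15⌉ = 1340.
Layer-change overhead: 1340 × 2.3 → 3082 s.
Altogether 20341.1 + 3082 = 23423.1 s, i.e. 6.51 hours.

6.51 hours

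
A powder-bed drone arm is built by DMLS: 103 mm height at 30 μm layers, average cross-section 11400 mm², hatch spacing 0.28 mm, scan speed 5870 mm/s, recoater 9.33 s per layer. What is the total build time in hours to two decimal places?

15.52 hours

Layer count = ceil(103 / 0.03) = 3434.
Per-layer scan distance = 11400 / 0.28, so 40714.3 mm.
Laser time per layer = 40714.3 / 5870, so 6.936 s.
Layer cycle = 6.936 + 9.33 = 16.266 s.
3434 layers × 16.266 s/layer = 55857.444 s, i.e. 15.52 hours.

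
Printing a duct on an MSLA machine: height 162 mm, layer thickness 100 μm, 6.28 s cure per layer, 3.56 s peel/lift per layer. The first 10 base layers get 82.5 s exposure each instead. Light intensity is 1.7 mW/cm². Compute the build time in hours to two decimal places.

Layer count = ceil(162 / 0.1) = 1620.
Burn-in layers = 10 × (82.5 + 3.56), so 860.6 s.
Regular layers = 1610 × (6.28 + 3.56) = 15842.4 s.
Sum: 860.6 + 15842.4 = 16703 s → 4.64 hours.

4.64 hours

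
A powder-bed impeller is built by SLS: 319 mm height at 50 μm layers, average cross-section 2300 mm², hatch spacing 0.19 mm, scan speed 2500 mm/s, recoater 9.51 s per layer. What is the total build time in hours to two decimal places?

Layer count = ceil(319 / 0.05) = 6380.
Scan path per layer = 2300 / 0.19 = 12105.3 mm.
Per-layer scan time: 12105.3 / 2500 → 4.8421 s.
Layer cycle = 4.8421 + 9.51 = 14.3521 s.
Total: 6380 × 14.3521 s = 91566.398 s → 25.44 hours.

25.44 hours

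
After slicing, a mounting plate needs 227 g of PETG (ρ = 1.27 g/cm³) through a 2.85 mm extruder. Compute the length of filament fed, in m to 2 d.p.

Volume = 227 g / 1.27 g·cm⁻³ = 178.7402 cm³ = 178740.2 mm³.
Cross-section of 2.85 mm filament: π·(2.85/2)² = 6.3794 mm².
Length = 178740.2 / 6.3794 = 28018.34 mm = 28.02 m.

28.02 m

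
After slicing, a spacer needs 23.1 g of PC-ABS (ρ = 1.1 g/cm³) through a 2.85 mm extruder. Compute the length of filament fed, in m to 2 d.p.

3.29 m

Extruded volume: 23.1/1.1 = 21 cm³ (21000 mm³).
Filament cross-section = π × (2.85/2)² = 6.3794 mm².
L = V/A = 21000/6.3794 = 3291.85 mm → 3.29 m.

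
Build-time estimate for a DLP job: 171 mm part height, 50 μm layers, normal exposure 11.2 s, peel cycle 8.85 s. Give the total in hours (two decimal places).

19.05 hours

Layers = ⌈171/0.05⌉ = 3420.
Each layer takes = 11.2 + 8.85, so 20.05 s.
Total = 3420 × 20.05 = 68571 s = 19.05 hours.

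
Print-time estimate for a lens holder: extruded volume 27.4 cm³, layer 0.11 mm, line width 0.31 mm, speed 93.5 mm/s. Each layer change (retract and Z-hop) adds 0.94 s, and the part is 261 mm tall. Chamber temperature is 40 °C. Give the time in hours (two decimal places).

3.01 hours

Bead cross-section = 0.11 × 0.31, so 0.0341 mm².
Total extruded path = 27400/0.0341 = 803519.1 mm.
Extrusion time: 803519.1 / 93.5 → 8593.8 s.
Layer count = ceil(261 / 0.11) = 2373.
Layer-change overhead = 2373 × 0.94, so 2230.62 s.
Altogether 8593.8 + 2230.62 = 10824.42 s, i.e. 3.01 hours.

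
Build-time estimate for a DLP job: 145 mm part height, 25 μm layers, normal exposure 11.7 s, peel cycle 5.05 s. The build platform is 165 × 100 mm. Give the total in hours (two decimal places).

26.99 hours

Layer count = ceil(145 / 0.025) = 5800.
Per-layer time: 11.7 + 5.05 → 16.75 s.
Build time: 5800 × 16.75 s = 97150 s, i.e. 26.99 hours.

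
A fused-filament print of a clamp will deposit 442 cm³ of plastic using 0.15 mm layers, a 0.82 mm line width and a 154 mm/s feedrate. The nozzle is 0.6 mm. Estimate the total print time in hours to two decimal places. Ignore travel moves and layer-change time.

Bead cross-section = 0.15 × 0.82 = 0.123 mm².
Total extruded path = 442000/0.123 = 3593495.9 mm.
Print-move time = 3593495.9 / 154, so 23334.4 s.
That's 23334.4 s → 6.48 hours.

6.48 hours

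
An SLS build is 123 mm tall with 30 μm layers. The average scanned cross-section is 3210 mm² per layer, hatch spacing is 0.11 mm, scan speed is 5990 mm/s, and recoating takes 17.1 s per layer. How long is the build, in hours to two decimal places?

25.02 hours

Number of layers: 123 / 0.03 → 4100 (rounded up).
Scan path per layer = 3210 / 0.11 = 29181.8 mm.
Laser time per layer = 29181.8 / 5990 = 4.8718 s.
Per-layer time: 4.8718 + 17.1 → 21.9718 s.
4100 layers × 21.9718 s/layer = 90084.38 s, i.e. 25.02 hours.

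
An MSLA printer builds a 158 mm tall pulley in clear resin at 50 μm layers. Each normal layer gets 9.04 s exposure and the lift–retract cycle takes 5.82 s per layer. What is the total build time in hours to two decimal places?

Number of layers: 158 / 0.05 → 3160 (rounded up).
Per-layer time = 9.04 + 5.82 = 14.86 s.
Build time: 3160 × 14.86 s = 46957.6 s, i.e. 13.04 hours.

13.04 hours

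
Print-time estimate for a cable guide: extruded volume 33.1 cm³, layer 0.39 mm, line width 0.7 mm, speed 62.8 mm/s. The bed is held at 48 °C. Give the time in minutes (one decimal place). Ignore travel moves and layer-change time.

32.2 minutes

Bead cross-section: 0.39 × 0.7 → 0.273 mm².
Toolpath length = 33.1 cm³ / 0.273 mm² = 33100 / 0.273 = 121245.4 mm.
Extrusion time = 121245.4 / 62.8 = 1930.7 s.
Converting: 1930.7 s = 32.2 minutes.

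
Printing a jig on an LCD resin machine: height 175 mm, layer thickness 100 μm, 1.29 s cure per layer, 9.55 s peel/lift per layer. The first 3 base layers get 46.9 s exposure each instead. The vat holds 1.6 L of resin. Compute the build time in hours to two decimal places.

5.31 hours

Layers = ⌈175/0.1⌉ = 1750.
Burn-in layers: 3 × (46.9 + 9.55) → 169.35 s.
Normal layers = 1747 × (1.29 + 9.55) = 18937.48 s.
Sum: 169.35 + 18937.48 = 19106.83 s → 5.31 hours.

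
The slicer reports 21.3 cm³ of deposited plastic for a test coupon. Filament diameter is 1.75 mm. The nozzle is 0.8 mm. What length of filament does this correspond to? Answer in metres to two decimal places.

Filament cross-section = π × (1.75/2)² = 2.4053 mm².
L = 21300 mm³ / 2.4053 mm² = 8855.44 mm, i.e. 8.86 m.

8.86 m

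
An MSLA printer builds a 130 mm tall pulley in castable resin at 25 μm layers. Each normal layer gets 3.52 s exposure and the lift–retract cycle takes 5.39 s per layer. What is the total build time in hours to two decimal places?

12.87 hours

Layer count = ceil(130 / 0.025) = 5200.
Per-layer time = 3.52 + 5.39 = 8.91 s.
Build time: 5200 × 8.91 s = 46332 s, i.e. 12.87 hours.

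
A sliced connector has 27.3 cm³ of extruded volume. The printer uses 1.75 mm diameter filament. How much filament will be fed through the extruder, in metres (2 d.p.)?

11.35 m

Filament cross-section = π × (1.75/2)² = 2.4053 mm².
L = 27300 mm³ / 2.4053 mm² = 11349.94 mm, i.e. 11.35 m.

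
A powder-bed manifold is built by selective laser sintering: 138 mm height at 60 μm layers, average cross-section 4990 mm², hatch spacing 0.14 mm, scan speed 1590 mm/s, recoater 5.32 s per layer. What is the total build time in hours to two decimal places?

17.72 hours

Layer count = ceil(138 / 0.06) = 2300.
Scan path per layer = 4990 / 0.14 = 35642.9 mm.
Per-layer scan time = 35642.9 / 1590, so 22.4169 s.
Time per layer = 22.4169 + 5.32 = 27.7369 s.
Total: 2300 × 27.7369 s = 63794.87 s → 17.72 hours.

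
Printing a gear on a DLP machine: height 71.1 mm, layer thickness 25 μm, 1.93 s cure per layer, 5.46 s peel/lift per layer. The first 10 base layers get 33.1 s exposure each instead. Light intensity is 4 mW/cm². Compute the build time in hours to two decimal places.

Layers = ⌈71.1/0.025⌉ = 2844.
Bottom layers: 10 × (33.1 + 5.46) → 385.6 s.
Remaining layers = 2834 × (1.93 + 5.46) = 20943.26 s.
Total = 385.6 + 20943.26 = 21328.86 s = 5.92 hours.

5.92 hours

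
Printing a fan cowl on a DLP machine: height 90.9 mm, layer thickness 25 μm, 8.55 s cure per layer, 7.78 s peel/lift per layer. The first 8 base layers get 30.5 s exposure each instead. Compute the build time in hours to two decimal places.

16.54 hours

Number of layers: 90.9 / 0.025 → 3636 (rounded up).
Burn-in layers = 8 × (30.5 + 7.78) = 306.24 s.
Remaining layers = 3628 × (8.55 + 7.78), so 59245.24 s.
Sum: 306.24 + 59245.24 = 59551.48 s → 16.54 hours.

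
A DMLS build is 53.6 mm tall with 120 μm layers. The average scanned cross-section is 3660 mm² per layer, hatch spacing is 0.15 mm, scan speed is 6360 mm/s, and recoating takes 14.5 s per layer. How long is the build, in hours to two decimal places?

2.28 hours

Layers = ⌈53.6/0.12⌉ = 447.
Hatch length per layer: 3660 / 0.15 → 24400 mm.
Per-layer scan time: 24400 / 6360 → 3.8365 s.
Time per layer = 3.8365 + 14.5, so 18.3365 s.
Total: 447 × 18.3365 s = 8196.4155 s → 2.28 hours.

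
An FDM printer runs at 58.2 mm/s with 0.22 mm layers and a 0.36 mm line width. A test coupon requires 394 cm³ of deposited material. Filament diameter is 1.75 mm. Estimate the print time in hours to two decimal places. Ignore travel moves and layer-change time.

23.74 hours

Bead cross-section: 0.22 × 0.36 → 0.0792 mm².
Toolpath length = 394 cm³ / 0.0792 mm² = 394000 / 0.0792 = 4974747.5 mm.
Time extruding: 4974747.5 / 58.2 → 85476.8 s.
In the requested units: 85476.8 s = 23.74 hours.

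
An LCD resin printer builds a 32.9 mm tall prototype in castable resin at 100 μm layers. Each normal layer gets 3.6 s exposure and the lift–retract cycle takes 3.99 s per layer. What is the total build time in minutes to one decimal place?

41.6 minutes

Number of layers: 32.9 / 0.1 → 329 (rounded up).
Per-layer time: 3.6 + 3.99 → 7.59 s.
Build time: 329 × 7.59 s = 2497.11 s, i.e. 41.6 minutes.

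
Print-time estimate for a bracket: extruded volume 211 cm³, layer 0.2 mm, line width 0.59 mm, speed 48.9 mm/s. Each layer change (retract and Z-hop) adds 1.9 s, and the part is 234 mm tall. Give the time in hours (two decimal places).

Line area = 0.2 × 0.59 = 0.118 mm².
Path length: 211000 mm³ / 0.118 mm² → 1788135.6 mm.
Print-move time = 1788135.6 / 48.9 = 36567.2 s.
Layers = ⌈234/0.2⌉ = 1170.
Z-hop total: 1170 × 1.9 → 2223 s.
Total = 36567.2 + 2223 = 38790.2 s = 10.78 hours.

10.78 hours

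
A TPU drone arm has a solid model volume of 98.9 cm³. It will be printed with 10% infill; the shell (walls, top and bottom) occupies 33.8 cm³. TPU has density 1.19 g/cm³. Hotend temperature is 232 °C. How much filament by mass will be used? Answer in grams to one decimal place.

Infill region = 98.9 − 33.8, so 65.1 cm³.
Infill deposited = 0.10 × 65.1, so 6.51 cm³.
Deposited volume = 33.8 + 6.51, so 40.31 cm³.
Mass = 40.31 × 1.19 = 47.9689 g.

48.0 g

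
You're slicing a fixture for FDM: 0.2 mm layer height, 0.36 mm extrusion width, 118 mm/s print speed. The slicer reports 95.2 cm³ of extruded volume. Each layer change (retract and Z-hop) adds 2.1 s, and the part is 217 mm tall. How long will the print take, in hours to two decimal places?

Line area: 0.2 × 0.36 → 0.072 mm².
Total extruded path = 95200/0.072 = 1322222.2 mm.
Time extruding = 1322222.2 / 118 = 11205.3 s.
Layer count = ceil(217 / 0.2) = 1085.
Z-hop total: 1085 × 2.1 → 2278.5 s.
Altogether 11205.3 + 2278.5 = 13483.8 s, i.e. 3.75 hours.

3.75 hours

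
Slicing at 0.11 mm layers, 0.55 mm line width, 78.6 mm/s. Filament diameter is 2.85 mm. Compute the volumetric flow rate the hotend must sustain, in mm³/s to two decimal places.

A = 0.11 × 0.55 = 0.0605 mm².
Q = v·A = 78.6 × 0.0605 = 4.76 mm³/s.

4.76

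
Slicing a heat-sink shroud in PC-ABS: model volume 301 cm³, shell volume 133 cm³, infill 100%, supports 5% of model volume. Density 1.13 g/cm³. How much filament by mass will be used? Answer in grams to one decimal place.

Interior volume = 301 − 133, so 168 cm³.
Infill volume = 1.00 × 168, so 168 cm³.
Support = 0.05 × 301 = 15.05 cm³.
Total extruded = 133 + 168 + 15.05 = 316.05 cm³.
Mass = 316.05 × 1.13, so 357.1365 g.

357.1 g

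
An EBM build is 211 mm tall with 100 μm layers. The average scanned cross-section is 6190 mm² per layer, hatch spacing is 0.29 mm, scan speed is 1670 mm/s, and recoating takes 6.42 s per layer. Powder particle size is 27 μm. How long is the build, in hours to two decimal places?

11.25 hours

Number of layers: 211 / 0.1 → 2110 (rounded up).
Hatch length per layer = 6190 / 0.29 = 21344.8 mm.
Beam time per layer = 21344.8 / 1670 = 12.7813 s.
Layer cycle: 12.7813 + 6.42 → 19.2013 s.
Build time = 2110 × 19.2013 = 40514.743 s = 11.25 hours.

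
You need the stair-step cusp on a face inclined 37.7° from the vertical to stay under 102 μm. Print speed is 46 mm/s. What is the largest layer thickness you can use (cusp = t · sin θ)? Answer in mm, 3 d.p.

0.167 mm

Layer height = cusp / sin(37.7°) = 0.102 / 0.6115 = 0.167 mm.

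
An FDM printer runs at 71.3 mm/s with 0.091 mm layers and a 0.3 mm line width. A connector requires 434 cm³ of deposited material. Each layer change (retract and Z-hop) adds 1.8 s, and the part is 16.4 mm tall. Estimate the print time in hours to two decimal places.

Line area: 0.091 × 0.3 → 0.0273 mm².
Toolpath length = 434 cm³ / 0.0273 mm² = 434000 / 0.0273 = 15897435.9 mm.
Time extruding = 15897435.9 / 71.3, so 222965.4 s.
Layers = ⌈16.4/0.091⌉ = 181.
Z-hop total: 181 × 1.8 → 325.8 s.
Altogether 222965.4 + 325.8 = 223291.2 s, i.e. 62.03 hours.

62.03 hours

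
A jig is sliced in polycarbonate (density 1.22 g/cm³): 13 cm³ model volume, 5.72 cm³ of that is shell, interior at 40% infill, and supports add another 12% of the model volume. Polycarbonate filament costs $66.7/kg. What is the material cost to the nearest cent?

Infill region: 13 − 5.72 → 7.28 cm³.
Infill deposited = 0.40 × 7.28 = 2.912 cm³.
Support = 0.12 × 13, so 1.56 cm³.
Deposited volume = 5.72 + 2.912 + 1.56 = 10.192 cm³.
Mass: 10.192 × 1.22 → 12.43424 g.
At $66.7/kg: 12.43424/1000 × 66.7 = $0.83.

$0.83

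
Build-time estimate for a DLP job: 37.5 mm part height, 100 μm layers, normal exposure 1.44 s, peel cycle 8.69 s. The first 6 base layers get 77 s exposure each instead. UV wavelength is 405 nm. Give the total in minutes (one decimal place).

70.9 minutes

Layer count = ceil(37.5 / 0.1) = 375.
Burn-in layers: 6 × (77 + 8.69) → 514.14 s.
Normal layers: 369 × (1.44 + 8.69) → 3737.97 s.
Total = 514.14 + 3737.97 = 4252.11 s = 70.9 minutes.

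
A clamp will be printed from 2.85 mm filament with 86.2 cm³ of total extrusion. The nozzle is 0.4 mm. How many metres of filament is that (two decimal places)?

13.51 m

Cross-section of 2.85 mm filament: π·(2.85/2)² = 6.3794 mm².
Length = 86.2 cm³ / 6.3794 mm² = 86200 / 6.3794 = 13512.24 mm = 13.51 m.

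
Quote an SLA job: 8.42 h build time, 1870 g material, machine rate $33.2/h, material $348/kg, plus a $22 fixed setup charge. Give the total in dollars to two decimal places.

Machine-time cost = 33.2 × 8.42, so $279.544.
Material cost = 348 × 1870/1000 = $650.76.
Adding setup: 279.544 + 650.76 + 22 → 952.304 ≈ $952.30.

$952.30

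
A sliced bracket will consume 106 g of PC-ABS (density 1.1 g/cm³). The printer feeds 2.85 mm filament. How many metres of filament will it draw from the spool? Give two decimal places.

Extruded volume: 106/1.1 = 96.3636 cm³ (96363.6 mm³).
Filament cross-section = π × (2.85/2)² = 6.3794 mm².
L = V/A = 96363.6/6.3794 = 15105.43 mm → 15.11 m.

15.11 m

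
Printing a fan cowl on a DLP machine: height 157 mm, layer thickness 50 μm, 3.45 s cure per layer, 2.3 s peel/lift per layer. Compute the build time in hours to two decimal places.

5.02 hours

Layers = ⌈157/0.05⌉ = 3140.
Per-layer time = 3.45 + 2.3 = 5.75 s.
Total = 3140 × 5.75 = 18055 s = 5.02 hours.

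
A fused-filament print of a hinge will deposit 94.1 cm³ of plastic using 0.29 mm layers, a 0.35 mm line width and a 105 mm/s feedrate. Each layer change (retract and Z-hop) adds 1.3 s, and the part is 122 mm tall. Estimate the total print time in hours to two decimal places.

2.60 hours

Bead cross-section = 0.29 × 0.35, so 0.1015 mm².
Total extruded path = 94100/0.1015 = 927093.6 mm.
Time extruding: 927093.6 / 105 → 8829.5 s.
Number of layers: 122 / 0.29 → 421 (rounded up).
Z-hop total = 421 × 1.3 = 547.3 s.
Total = 8829.5 + 547.3 = 9376.8 s = 2.60 hours.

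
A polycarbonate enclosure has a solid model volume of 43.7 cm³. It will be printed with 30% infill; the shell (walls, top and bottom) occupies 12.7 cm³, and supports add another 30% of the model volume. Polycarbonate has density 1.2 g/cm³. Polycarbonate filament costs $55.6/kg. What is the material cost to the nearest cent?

Infill region: 43.7 − 12.7 → 31 cm³.
Deposited infill: 0.30 × 31 → 9.3 cm³.
Support: 0.30 × 43.7 → 13.11 cm³.
Total printed volume = 12.7 + 9.3 + 13.11 = 35.11 cm³.
Mass = 35.11 × 1.2 = 42.132 g.
Cost = 42.132 g / 1000 × $55.6/kg = $2.34.

$2.34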